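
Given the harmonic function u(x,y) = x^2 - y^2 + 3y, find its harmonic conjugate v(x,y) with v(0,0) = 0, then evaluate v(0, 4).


Step 1: v_x = -u_y = 2y - 3
Step 2: v_y = u_x = 2x + 0
Step 3: v = 2xy - 3x + C
Step 4: v(0,0) = 0 => C = 0
Step 5: v(0, 4) = 0

0


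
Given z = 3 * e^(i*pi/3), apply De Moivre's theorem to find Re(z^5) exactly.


Step 1: By De Moivre's theorem, z^5 = 3^5 * e^(i*5*pi/3) = 243 * (cos(5*pi/3) + i*sin(5*pi/3))
Step 2: |z|^5 = 3^5 = 243
Step 3: The angle 5*pi/3 already lies in [0, 2*pi)
Step 4: cos(5*pi/3) = 1/2
Step 5: Re(z^5) = 243 * 1/2 = 243/2

243/2


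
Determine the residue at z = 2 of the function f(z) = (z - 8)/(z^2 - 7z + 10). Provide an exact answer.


Step 1: Q(z) = z^2 - 7z + 10 = (z - 2)(z - 5)
Step 2: Q'(z) = 2z - 7
Step 3: Q'(2) = -3, P(2) = -6
Step 4: Res = P(2)/Q'(2) = -6/(-3) = 2

2


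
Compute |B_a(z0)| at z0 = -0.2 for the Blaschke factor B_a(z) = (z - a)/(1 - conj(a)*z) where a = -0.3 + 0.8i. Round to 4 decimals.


Step 1: Numerator z0 - a = -0.2 - (-0.3 + 0.8i) = 0.1 - 0.8i
Step 2: Denominator 1 - conj(a)*z0 = 1 - (-0.3 - 0.8i)*(-0.2) = 0.94 - 0.16i
Step 3: |z0 - a|^2 = 0.1^2 + (-0.8)^2 = 0.65; |1 - conj(a)*z0|^2 = 0.94^2 + (-0.16)^2 = 0.9092
Step 4: |B_a(-0.2)| = sqrt(0.65 / 0.9092) = sqrt(0.714914)
Step 5: = 0.8455

0.8455


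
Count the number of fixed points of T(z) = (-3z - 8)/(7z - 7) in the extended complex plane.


Step 1: Fixed points satisfy T(z) = z
Step 2: 7z^2 - 4z + 8 = 0
Step 3: Discriminant = (-4)^2 - 4*7*8 = -208
Step 4: Number of fixed points = 2

2


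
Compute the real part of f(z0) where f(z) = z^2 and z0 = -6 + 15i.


Step 1: z0 = -6 + 15i
Step 2: z0^2 = (-6)^2 - 15^2 - 180i
Step 3: real part = 36 - 225 = -189

-189


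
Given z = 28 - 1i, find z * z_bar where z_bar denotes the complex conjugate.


Step 1: conj(z) = 28 + 1i
Step 2: z * conj(z) = 28^2 + (-1)^2
Step 3: = 784 + 1 = 785

785


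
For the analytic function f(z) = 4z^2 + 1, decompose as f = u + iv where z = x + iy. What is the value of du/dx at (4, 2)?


Step 1: f(z) = 4(x+iy)^2 + 1
Step 2: u = 4(x^2 - y^2) + 1
Step 3: u_x = 8x + 0
Step 4: At (4, 2): u_x = 32 + 0 = 32

32


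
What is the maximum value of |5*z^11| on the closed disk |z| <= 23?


Step 1: On |z| = 23, |f(z)| = 5 * |z|^11 = 5 * 23^11
Step 2: By maximum modulus principle, maximum is on boundary.
Step 3: Maximum = 5 * 952809757913927 = 4764048789569635

4764048789569635


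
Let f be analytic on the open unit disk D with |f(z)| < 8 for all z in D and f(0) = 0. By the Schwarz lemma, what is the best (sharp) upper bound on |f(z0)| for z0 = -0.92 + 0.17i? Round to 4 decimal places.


Step 1: g = f/8 maps D -> D with g(0) = 0, so by the Schwarz lemma |g(z)| <= |z|, i.e. |f(z)| <= 8|z|; this is sharp (f(z) = 8z).
Step 2: |z0|^2 = (-0.92)^2 + 0.17^2 = 0.8753
Step 3: |z0| = sqrt(0.8753) = 0.935575
Step 4: Best bound = 8 * |z0| = 8 * 0.935575 = 7.4846

7.4846


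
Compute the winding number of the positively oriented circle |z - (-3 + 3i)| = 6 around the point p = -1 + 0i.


Step 1: Center c = (-3, 3), radius = 6
Step 2: |p - c|^2 = 2^2 + (-3)^2 = 13
Step 3: r^2 = 36
Step 4: |p-c| < r so winding number = 1

1


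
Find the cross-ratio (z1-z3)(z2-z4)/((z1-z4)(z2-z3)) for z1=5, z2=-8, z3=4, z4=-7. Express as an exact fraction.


Step 1: (z1-z3)(z2-z4) = 1 * (-1) = -1
Step 2: (z1-z4)(z2-z3) = 12 * (-12) = -144
Step 3: Cross-ratio = 1/144 = 1/144

1/144


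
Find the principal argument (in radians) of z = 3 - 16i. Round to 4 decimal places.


Step 1: z = 3 - 16i
Step 2: arg(z) = atan2(-16, 3)
Step 3: arg(z) = -1.3854

-1.3854


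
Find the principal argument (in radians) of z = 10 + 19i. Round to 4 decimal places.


Step 1: z = 10 + 19i
Step 2: arg(z) = atan2(19, 10)
Step 3: arg(z) = 1.0863

1.0863


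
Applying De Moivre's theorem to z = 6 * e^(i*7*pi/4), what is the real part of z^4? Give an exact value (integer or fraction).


Step 1: By De Moivre's theorem, z^4 = 6^4 * e^(i*4*7*pi/4) = 1296 * (cos(7*pi) + i*sin(7*pi))
Step 2: |z|^4 = 6^4 = 1296
Step 3: Reduce the angle mod 2*pi: 7*pi - 6*pi = pi
Step 4: cos(pi) = -1
Step 5: Re(z^4) = 1296 * (-1) = -1296

-1296


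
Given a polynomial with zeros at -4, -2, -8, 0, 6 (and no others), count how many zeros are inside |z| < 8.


Step 1: Check each root:
  z = -4: |-4| = 4 < 8
  z = -2: |-2| = 2 < 8
  z = -8: |-8| = 8 >= 8
  z = 0: |0| = 0 < 8
  z = 6: |6| = 6 < 8
Step 2: Count = 4

4


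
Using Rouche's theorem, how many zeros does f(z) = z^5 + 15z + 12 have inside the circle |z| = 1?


Step 1: On |z| = 1 the three terms have sizes |z^5| = 1^5 = 1, |15z| = 15*1 = 15, |12| = 12
Step 2: The dominant term is g(z) = 15z; let h(z) = z^5 + 12 so f = g + h
Step 3: On |z| = 1: |g| = 15 and |h| <= 1 + 12 = 13
Step 4: Since 15 > 13, |h| < |g| on |z| = 1, so by Rouche f has the same number of zeros as g inside |z| < 1
Step 5: g(z) = 15z has 1 zero (at the origin, multiplicity 1) inside |z| < 1. Answer = 1

1


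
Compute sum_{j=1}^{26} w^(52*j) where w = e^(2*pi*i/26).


Step 1: The sum sum_{j=1}^{n} w^(k*j) equals n if n | k, else 0.
Step 2: Here n = 26, k = 52
Step 3: Does n divide k? 26 | 52 -> True
Step 4: Sum = 26

26


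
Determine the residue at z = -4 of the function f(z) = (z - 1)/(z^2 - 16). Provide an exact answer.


Step 1: Q(z) = z^2 - 16 = (z + 4)(z - 4)
Step 2: Q'(z) = 2z
Step 3: Q'(-4) = -8, P(-4) = -5
Step 4: Res = P(-4)/Q'(-4) = -5/(-8) = 5/8

5/8


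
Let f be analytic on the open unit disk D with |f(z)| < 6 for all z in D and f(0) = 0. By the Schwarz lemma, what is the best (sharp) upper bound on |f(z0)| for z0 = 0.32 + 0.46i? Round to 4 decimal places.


Step 1: g = f/6 maps D -> D with g(0) = 0, so by the Schwarz lemma |g(z)| <= |z|, i.e. |f(z)| <= 6|z|; this is sharp (f(z) = 6z).
Step 2: |z0|^2 = 0.32^2 + 0.46^2 = 0.314
Step 3: |z0| = sqrt(0.314) = 0.560357
Step 4: Best bound = 6 * |z0| = 6 * 0.560357 = 3.3621

3.3621


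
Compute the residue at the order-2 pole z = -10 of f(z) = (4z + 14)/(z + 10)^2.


Step 1: Pole of order 2 at z = -10
Step 2: Res = lim d/dz [(z + 10)^2 * f(z)] as z -> -10
Step 3: (z + 10)^2 * f(z) = 4z + 14
Step 4: d/dz[4z + 14] = 4

4


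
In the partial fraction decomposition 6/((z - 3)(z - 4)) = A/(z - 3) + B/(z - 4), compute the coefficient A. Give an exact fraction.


Step 1: Multiply both sides by (z - 3) and set z = 3
Step 2: A = 6 / (3 - 4)
Step 3: A = 6 / (-1)
Step 4: A = -6

-6


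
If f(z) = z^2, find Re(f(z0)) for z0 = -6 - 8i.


Step 1: z0 = -6 - 8i
Step 2: z0^2 = (-6)^2 - (-8)^2 + 96i
Step 3: real part = 36 - 64 = -28

-28


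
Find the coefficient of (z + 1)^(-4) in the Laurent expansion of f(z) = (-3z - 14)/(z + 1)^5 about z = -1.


Step 1: Write the numerator in powers of (z + 1): -3z - 14 = -3(z + 1) + (-3*(-1) - 14) = -3(z + 1) - 11
Step 2: Divide by (z + 1)^5: f(z) = -11(z + 1)^(-5) - 3(z + 1)^(-4)
Step 3: This finite sum is the Laurent series of f about z = -1.
Step 4: Coefficient of (z + 1)^(-4) = coefficient of (z + 1) in the re-centred numerator = -3

-3


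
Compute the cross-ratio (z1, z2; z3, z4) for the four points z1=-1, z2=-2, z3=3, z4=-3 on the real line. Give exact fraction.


Step 1: (z1-z3)(z2-z4) = (-4) * 1 = -4
Step 2: (z1-z4)(z2-z3) = 2 * (-5) = -10
Step 3: Cross-ratio = 4/10 = 2/5

2/5


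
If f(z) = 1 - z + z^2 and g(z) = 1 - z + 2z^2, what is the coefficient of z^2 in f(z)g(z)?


Step 1: z^2 term in f*g comes from: (1)*(2z^2) + (-z)*(-z) + (z^2)*(1)
Step 2: = 2 + 1 + 1
Step 3: = 4

4


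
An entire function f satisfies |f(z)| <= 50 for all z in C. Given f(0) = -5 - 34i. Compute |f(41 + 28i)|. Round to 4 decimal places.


Step 1: By Liouville's theorem, a bounded entire function is constant.
Step 2: f(z) = f(0) = -5 - 34i for all z.
Step 3: |f(w)| = |-5 - 34i| = sqrt(25 + 1156)
Step 4: = 34.3657

34.3657


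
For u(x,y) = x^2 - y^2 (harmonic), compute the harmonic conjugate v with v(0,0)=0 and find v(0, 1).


Step 1: v_x = -u_y = 2y + 0
Step 2: v_y = u_x = 2x + 0
Step 3: v = 2xy + C
Step 4: v(0,0) = 0 => C = 0
Step 5: v(0, 1) = 0

0


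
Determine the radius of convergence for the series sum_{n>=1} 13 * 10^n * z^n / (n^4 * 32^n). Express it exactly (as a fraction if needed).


Step 1: General term a_n = 13 * 10^n / (n^4 * 32^n)
Step 2: By the root test, |a_n|^(1/n) = 13^(1/n) * 10 / (n^(4/n) * 32) -> 10/32 as n -> infinity (since 13^(1/n) -> 1 and n^(4/n) -> 1)
Step 3: R = 1/lim|a_n|^(1/n) = 32/10 = 16/5

16/5


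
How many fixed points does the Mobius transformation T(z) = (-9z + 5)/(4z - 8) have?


Step 1: Fixed points satisfy T(z) = z
Step 2: 4z^2 + z - 5 = 0
Step 3: Discriminant = 1^2 - 4*4*(-5) = 81
Step 4: Number of fixed points = 2

2


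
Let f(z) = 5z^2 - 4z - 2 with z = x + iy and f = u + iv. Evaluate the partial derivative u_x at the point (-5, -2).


Step 1: f(z) = 5(x+iy)^2 - 4(x+iy) - 2
Step 2: u = 5(x^2 - y^2) - 4x - 2
Step 3: u_x = 10x - 4
Step 4: At (-5, -2): u_x = -50 - 4 = -54

-54


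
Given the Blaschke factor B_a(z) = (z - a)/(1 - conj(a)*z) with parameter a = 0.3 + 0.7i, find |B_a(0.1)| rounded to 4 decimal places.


Step 1: Numerator z0 - a = 0.1 - (0.3 + 0.7i) = -0.2 - 0.7i
Step 2: Denominator 1 - conj(a)*z0 = 1 - (0.3 - 0.7i)*0.1 = 0.97 + 0.07i
Step 3: |z0 - a|^2 = (-0.2)^2 + (-0.7)^2 = 0.53; |1 - conj(a)*z0|^2 = 0.97^2 + 0.07^2 = 0.9458
Step 4: |B_a(0.1)| = sqrt(0.53 / 0.9458) = sqrt(0.560372)
Step 5: = 0.7486

0.7486


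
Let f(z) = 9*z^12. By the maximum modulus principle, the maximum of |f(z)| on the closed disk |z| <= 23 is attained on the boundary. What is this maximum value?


Step 1: On |z| = 23, |f(z)| = 9 * |z|^12 = 9 * 23^12
Step 2: By maximum modulus principle, maximum is on boundary.
Step 3: Maximum = 9 * 21914624432020321 = 197231619888182889

197231619888182889


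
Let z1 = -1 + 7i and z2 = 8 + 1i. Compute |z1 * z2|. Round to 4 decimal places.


Step 1: |z1| = sqrt((-1)^2 + 7^2) = sqrt(50)
Step 2: |z2| = sqrt(8^2 + 1^2) = sqrt(65)
Step 3: |z1*z2| = |z1|*|z2| = sqrt(50) * sqrt(65) = sqrt(50 * 65) = sqrt(3250)
Step 4: = 57.0088

57.0088


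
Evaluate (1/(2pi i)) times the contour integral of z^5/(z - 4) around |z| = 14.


Step 1: f(z) = z^5, a = 4 is inside |z| = 14
Step 2: By Cauchy integral formula: (1/(2pi*i)) * integral = f(a)
Step 3: f(4) = 4^5 = 1024

1024


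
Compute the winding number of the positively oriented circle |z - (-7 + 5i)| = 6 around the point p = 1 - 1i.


Step 1: Center c = (-7, 5), radius = 6
Step 2: |p - c|^2 = 8^2 + (-6)^2 = 100
Step 3: r^2 = 36
Step 4: |p-c| > r so winding number = 0

0


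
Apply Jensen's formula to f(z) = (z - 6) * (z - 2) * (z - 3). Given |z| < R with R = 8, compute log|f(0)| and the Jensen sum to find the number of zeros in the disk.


Jensen's formula: (1/2pi)*integral log|f(Re^it)|dt = log|f(0)| + sum_{|a_k|<R} log(R/|a_k|)
Step 1: f(0) = (-6) * (-2) * (-3) = -36
Step 2: log|f(0)| = log|6| + log|2| + log|3| = 3.5835
Step 3: Zeros inside |z| < 8: 6, 2, 3
Step 4: Jensen sum = log(8/6) + log(8/2) + log(8/3) = 2.6548
Step 5: n(R) = number of terms in the Jensen sum = count of zeros inside |z| < 8 = 3

3


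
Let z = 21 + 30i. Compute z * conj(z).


Step 1: conj(z) = 21 - 30i
Step 2: z * conj(z) = 21^2 + 30^2
Step 3: = 441 + 900 = 1341

1341


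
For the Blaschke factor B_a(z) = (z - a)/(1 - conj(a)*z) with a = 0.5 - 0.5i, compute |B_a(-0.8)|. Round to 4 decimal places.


Step 1: Numerator z0 - a = -0.8 - (0.5 - 0.5i) = -1.3 + 0.5i
Step 2: Denominator 1 - conj(a)*z0 = 1 - (0.5 + 0.5i)*(-0.8) = 1.4 + 0.4i
Step 3: |z0 - a|^2 = (-1.3)^2 + 0.5^2 = 1.94; |1 - conj(a)*z0|^2 = 1.4^2 + 0.4^2 = 2.12
Step 4: |B_a(-0.8)| = sqrt(1.94 / 2.12) = sqrt(0.915094)
Step 5: = 0.9566

0.9566


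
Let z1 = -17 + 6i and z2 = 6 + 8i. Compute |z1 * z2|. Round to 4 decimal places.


Step 1: |z1| = sqrt((-17)^2 + 6^2) = sqrt(325)
Step 2: |z2| = sqrt(6^2 + 8^2) = sqrt(100)
Step 3: |z1*z2| = |z1|*|z2| = sqrt(325) * sqrt(100) = sqrt(325 * 100) = sqrt(32500)
Step 4: = 180.2776

180.2776


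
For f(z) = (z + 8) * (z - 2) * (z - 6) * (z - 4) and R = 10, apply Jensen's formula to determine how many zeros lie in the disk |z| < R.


Jensen's formula: (1/2pi)*integral log|f(Re^it)|dt = log|f(0)| + sum_{|a_k|<R} log(R/|a_k|)
Step 1: f(0) = 8 * (-2) * (-6) * (-4) = -384
Step 2: log|f(0)| = log|-8| + log|2| + log|6| + log|4| = 5.9506
Step 3: Zeros inside |z| < 10: -8, 2, 6, 4
Step 4: Jensen sum = log(10/8) + log(10/2) + log(10/6) + log(10/4) = 3.2597
Step 5: n(R) = number of terms in the Jensen sum = count of zeros inside |z| < 10 = 4

4


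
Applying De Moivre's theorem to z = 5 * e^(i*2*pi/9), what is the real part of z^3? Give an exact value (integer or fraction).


Step 1: By De Moivre's theorem, z^3 = 5^3 * e^(i*3*2*pi/9) = 125 * (cos(2*pi/3) + i*sin(2*pi/3))
Step 2: |z|^3 = 5^3 = 125
Step 3: The angle 2*pi/3 already lies in [0, 2*pi)
Step 4: cos(2*pi/3) = -1/2
Step 5: Re(z^3) = 125 * (-1/2) = -125/2

-125/2


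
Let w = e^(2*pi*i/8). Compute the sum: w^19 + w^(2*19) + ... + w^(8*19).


Step 1: The sum sum_{j=1}^{n} w^(k*j) equals n if n | k, else 0.
Step 2: Here n = 8, k = 19
Step 3: Does n divide k? 8 | 19 -> False
Step 4: Sum = 0

0


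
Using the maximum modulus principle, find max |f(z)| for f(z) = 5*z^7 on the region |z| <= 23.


Step 1: On |z| = 23, |f(z)| = 5 * |z|^7 = 5 * 23^7
Step 2: By maximum modulus principle, maximum is on boundary.
Step 3: Maximum = 5 * 3404825447 = 17024127235

17024127235


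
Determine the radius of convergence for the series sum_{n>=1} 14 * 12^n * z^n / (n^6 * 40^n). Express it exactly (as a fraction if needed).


Step 1: General term a_n = 14 * 12^n / (n^6 * 40^n)
Step 2: By the root test, |a_n|^(1/n) = 14^(1/n) * 12 / (n^(6/n) * 40) -> 12/40 as n -> infinity (since 14^(1/n) -> 1 and n^(6/n) -> 1)
Step 3: R = 1/lim|a_n|^(1/n) = 40/12 = 10/3

10/3


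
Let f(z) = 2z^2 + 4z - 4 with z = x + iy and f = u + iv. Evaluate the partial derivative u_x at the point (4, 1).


Step 1: f(z) = 2(x+iy)^2 + 4(x+iy) - 4
Step 2: u = 2(x^2 - y^2) + 4x - 4
Step 3: u_x = 4x + 4
Step 4: At (4, 1): u_x = 16 + 4 = 20

20


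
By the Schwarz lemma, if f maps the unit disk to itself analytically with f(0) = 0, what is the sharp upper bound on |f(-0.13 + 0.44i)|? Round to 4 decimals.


Step 1: Schwarz lemma: if f: D -> D is analytic with f(0) = 0, then |f(z)| <= |z| for all z in D, and this is sharp (f(z) = z).
Step 2: |z0|^2 = (-0.13)^2 + 0.44^2 = 0.2105
Step 3: |z0| = sqrt(0.2105) = 0.458803
Step 4: Best bound = |z0| = 0.4588

0.4588


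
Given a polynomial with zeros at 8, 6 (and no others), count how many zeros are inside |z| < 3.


Step 1: Check each root:
  z = 8: |8| = 8 >= 3
  z = 6: |6| = 6 >= 3
Step 2: Count = 0

0


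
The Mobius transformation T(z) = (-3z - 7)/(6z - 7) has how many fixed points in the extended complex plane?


Step 1: Fixed points satisfy T(z) = z
Step 2: 6z^2 - 4z + 7 = 0
Step 3: Discriminant = (-4)^2 - 4*6*7 = -152
Step 4: Number of fixed points = 2

2


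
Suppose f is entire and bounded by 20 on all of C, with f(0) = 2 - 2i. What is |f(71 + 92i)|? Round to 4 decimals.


Step 1: By Liouville's theorem, a bounded entire function is constant.
Step 2: f(z) = f(0) = 2 - 2i for all z.
Step 3: |f(w)| = |2 - 2i| = sqrt(4 + 4)
Step 4: = 2.8284

2.8284


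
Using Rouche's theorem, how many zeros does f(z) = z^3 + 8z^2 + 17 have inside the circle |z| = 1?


Step 1: On |z| = 1 the three terms have sizes |z^3| = 1^3 = 1, |8z^2| = 8*1^2 = 8, |17| = 17
Step 2: The dominant term is g(z) = 17; let h(z) = z^3 + 8z^2 so f = g + h
Step 3: On |z| = 1: |g| = 17 and |h| <= 1 + 8 = 9
Step 4: Since 17 > 9, |h| < |g| on |z| = 1, so by Rouche f has the same number of zeros as g inside |z| < 1
Step 5: g(z) = 17 is a nonzero constant with no zeros inside |z| < 1. Answer = 0

0


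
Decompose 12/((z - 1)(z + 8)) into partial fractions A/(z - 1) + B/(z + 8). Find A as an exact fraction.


Step 1: Multiply both sides by (z - 1) and set z = 1
Step 2: A = 12 / (1 + 8)
Step 3: A = 12 / 9
Step 4: A = 4/3

4/3


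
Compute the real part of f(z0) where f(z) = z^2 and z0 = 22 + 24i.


Step 1: z0 = 22 + 24i
Step 2: z0^2 = 22^2 - 24^2 + 1056i
Step 3: real part = 484 - 576 = -92

-92


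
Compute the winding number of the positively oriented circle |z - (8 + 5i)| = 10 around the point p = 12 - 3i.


Step 1: Center c = (8, 5), radius = 10
Step 2: |p - c|^2 = 4^2 + (-8)^2 = 80
Step 3: r^2 = 100
Step 4: |p-c| < r so winding number = 1

1


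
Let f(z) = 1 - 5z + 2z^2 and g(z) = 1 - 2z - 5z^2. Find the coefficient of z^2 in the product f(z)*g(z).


Step 1: z^2 term in f*g comes from: (1)*(-5z^2) + (-5z)*(-2z) + (2z^2)*(1)
Step 2: = -5 + 10 + 2
Step 3: = 7

7


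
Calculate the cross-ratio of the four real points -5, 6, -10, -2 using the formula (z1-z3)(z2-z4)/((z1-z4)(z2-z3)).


Step 1: (z1-z3)(z2-z4) = 5 * 8 = 40
Step 2: (z1-z4)(z2-z3) = (-3) * 16 = -48
Step 3: Cross-ratio = -40/48 = -5/6

-5/6


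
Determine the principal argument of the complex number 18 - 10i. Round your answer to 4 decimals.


Step 1: z = 18 - 10i
Step 2: arg(z) = atan2(-10, 18)
Step 3: arg(z) = -0.5071

-0.5071


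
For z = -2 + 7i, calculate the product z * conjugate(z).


Step 1: conj(z) = -2 - 7i
Step 2: z * conj(z) = (-2)^2 + 7^2
Step 3: = 4 + 49 = 53

53


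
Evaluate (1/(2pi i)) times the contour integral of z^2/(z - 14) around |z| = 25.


Step 1: f(z) = z^2, a = 14 is inside |z| = 25
Step 2: By Cauchy integral formula: (1/(2pi*i)) * integral = f(a)
Step 3: f(14) = 14^2 = 196

196


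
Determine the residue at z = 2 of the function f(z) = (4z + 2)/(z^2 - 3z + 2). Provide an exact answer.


Step 1: Q(z) = z^2 - 3z + 2 = (z - 2)(z - 1)
Step 2: Q'(z) = 2z - 3
Step 3: Q'(2) = 1, P(2) = 10
Step 4: Res = P(2)/Q'(2) = 10/1 = 10

10


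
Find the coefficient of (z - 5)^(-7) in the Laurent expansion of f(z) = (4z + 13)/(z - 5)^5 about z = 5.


Step 1: Write the numerator in powers of (z - 5): 4z + 13 = 4(z - 5) + (4*5 + 13) = 4(z - 5) + 33
Step 2: Divide by (z - 5)^5: f(z) = 33(z - 5)^(-5) + 4(z - 5)^(-4)
Step 3: This finite sum is the Laurent series of f about z = 5.
Step 4: Only the powers -5 and -4 appear, so the coefficient of (z - 5)^(-7) = 0

0


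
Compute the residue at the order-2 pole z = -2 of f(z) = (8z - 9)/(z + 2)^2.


Step 1: Pole of order 2 at z = -2
Step 2: Res = lim d/dz [(z + 2)^2 * f(z)] as z -> -2
Step 3: (z + 2)^2 * f(z) = 8z - 9
Step 4: d/dz[8z - 9] = 8

8


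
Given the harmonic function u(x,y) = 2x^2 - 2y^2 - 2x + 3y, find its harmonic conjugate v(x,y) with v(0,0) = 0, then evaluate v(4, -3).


Step 1: v_x = -u_y = 4y - 3
Step 2: v_y = u_x = 4x - 2
Step 3: v = 4xy - 3x - 2y + C
Step 4: v(0,0) = 0 => C = 0
Step 5: v(4, -3) = -54

-54


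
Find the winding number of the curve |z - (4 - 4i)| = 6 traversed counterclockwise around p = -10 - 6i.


Step 1: Center c = (4, -4), radius = 6
Step 2: |p - c|^2 = (-14)^2 + (-2)^2 = 200
Step 3: r^2 = 36
Step 4: |p-c| > r so winding number = 0

0


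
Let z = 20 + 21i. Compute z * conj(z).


Step 1: conj(z) = 20 - 21i
Step 2: z * conj(z) = 20^2 + 21^2
Step 3: = 400 + 441 = 841

841


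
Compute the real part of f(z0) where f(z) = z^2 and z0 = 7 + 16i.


Step 1: z0 = 7 + 16i
Step 2: z0^2 = 7^2 - 16^2 + 224i
Step 3: real part = 49 - 256 = -207

-207


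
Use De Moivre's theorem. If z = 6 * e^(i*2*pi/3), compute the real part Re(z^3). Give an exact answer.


Step 1: By De Moivre's theorem, z^3 = 6^3 * e^(i*3*2*pi/3) = 216 * (cos(2*pi) + i*sin(2*pi))
Step 2: |z|^3 = 6^3 = 216
Step 3: Reduce the angle mod 2*pi: 2*pi - 2*pi = 0
Step 4: cos(0) = 1
Step 5: Re(z^3) = 216 * 1 = 216

216


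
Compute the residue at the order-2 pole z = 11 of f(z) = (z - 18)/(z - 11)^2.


Step 1: Pole of order 2 at z = 11
Step 2: Res = lim d/dz [(z - 11)^2 * f(z)] as z -> 11
Step 3: (z - 11)^2 * f(z) = z - 18
Step 4: d/dz[z - 18] = 1

1


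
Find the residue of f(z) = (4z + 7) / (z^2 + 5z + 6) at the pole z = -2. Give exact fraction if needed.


Step 1: Q(z) = z^2 + 5z + 6 = (z + 2)(z + 3)
Step 2: Q'(z) = 2z + 5
Step 3: Q'(-2) = 1, P(-2) = -1
Step 4: Res = P(-2)/Q'(-2) = -1/1 = -1

-1


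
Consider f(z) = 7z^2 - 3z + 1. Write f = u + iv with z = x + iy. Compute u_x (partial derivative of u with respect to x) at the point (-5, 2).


Step 1: f(z) = 7(x+iy)^2 - 3(x+iy) + 1
Step 2: u = 7(x^2 - y^2) - 3x + 1
Step 3: u_x = 14x - 3
Step 4: At (-5, 2): u_x = -70 - 3 = -73

-73


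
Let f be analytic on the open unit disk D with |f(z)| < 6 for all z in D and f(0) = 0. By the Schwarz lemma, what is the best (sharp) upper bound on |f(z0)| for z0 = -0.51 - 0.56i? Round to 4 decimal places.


Step 1: g = f/6 maps D -> D with g(0) = 0, so by the Schwarz lemma |g(z)| <= |z|, i.e. |f(z)| <= 6|z|; this is sharp (f(z) = 6z).
Step 2: |z0|^2 = (-0.51)^2 + (-0.56)^2 = 0.5737
Step 3: |z0| = sqrt(0.5737) = 0.75743
Step 4: Best bound = 6 * |z0| = 6 * 0.75743 = 4.5446

4.5446


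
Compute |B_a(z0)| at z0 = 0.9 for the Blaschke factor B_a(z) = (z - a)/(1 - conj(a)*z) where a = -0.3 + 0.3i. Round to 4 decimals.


Step 1: Numerator z0 - a = 0.9 - (-0.3 + 0.3i) = 1.2 - 0.3i
Step 2: Denominator 1 - conj(a)*z0 = 1 - (-0.3 - 0.3i)*0.9 = 1.27 + 0.27i
Step 3: |z0 - a|^2 = 1.2^2 + (-0.3)^2 = 1.53; |1 - conj(a)*z0|^2 = 1.27^2 + 0.27^2 = 1.6858
Step 4: |B_a(0.9)| = sqrt(1.53 / 1.6858) = sqrt(0.907581)
Step 5: = 0.9527

0.9527


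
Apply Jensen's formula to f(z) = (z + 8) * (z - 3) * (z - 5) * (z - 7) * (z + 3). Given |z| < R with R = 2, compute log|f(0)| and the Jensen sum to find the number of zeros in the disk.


Jensen's formula: (1/2pi)*integral log|f(Re^it)|dt = log|f(0)| + sum_{|a_k|<R} log(R/|a_k|)
Step 1: f(0) = 8 * (-3) * (-5) * (-7) * 3 = -2520
Step 2: log|f(0)| = log|-8| + log|3| + log|5| + log|7| + log|-3| = 7.832
Step 3: Zeros inside |z| < 2: none
Step 4: Jensen sum = (empty sum) = 0
Step 5: n(R) = number of terms in the Jensen sum = count of zeros inside |z| < 2 = 0

0


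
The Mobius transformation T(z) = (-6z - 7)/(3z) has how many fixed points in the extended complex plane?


Step 1: Fixed points satisfy T(z) = z
Step 2: 3z^2 + 6z + 7 = 0
Step 3: Discriminant = 6^2 - 4*3*7 = -48
Step 4: Number of fixed points = 2

2


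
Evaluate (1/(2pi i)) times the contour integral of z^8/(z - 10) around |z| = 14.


Step 1: f(z) = z^8, a = 10 is inside |z| = 14
Step 2: By Cauchy integral formula: (1/(2pi*i)) * integral = f(a)
Step 3: f(10) = 10^8 = 100000000

100000000


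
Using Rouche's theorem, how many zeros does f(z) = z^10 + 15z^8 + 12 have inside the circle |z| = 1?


Step 1: On |z| = 1 the three terms have sizes |z^10| = 1^10 = 1, |15z^8| = 15*1^8 = 15, |12| = 12
Step 2: The dominant term is g(z) = 15z^8; let h(z) = z^10 + 12 so f = g + h
Step 3: On |z| = 1: |g| = 15 and |h| <= 1 + 12 = 13
Step 4: Since 15 > 13, |h| < |g| on |z| = 1, so by Rouche f has the same number of zeros as g inside |z| < 1
Step 5: g(z) = 15z^8 has 8 zeros (at the origin, multiplicity 8) inside |z| < 1. Answer = 8

8


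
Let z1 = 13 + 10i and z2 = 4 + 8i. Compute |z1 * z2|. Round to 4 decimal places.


Step 1: |z1| = sqrt(13^2 + 10^2) = sqrt(269)
Step 2: |z2| = sqrt(4^2 + 8^2) = sqrt(80)
Step 3: |z1*z2| = |z1|*|z2| = sqrt(269) * sqrt(80) = sqrt(269 * 80) = sqrt(21520)
Step 4: = 146.697

146.697


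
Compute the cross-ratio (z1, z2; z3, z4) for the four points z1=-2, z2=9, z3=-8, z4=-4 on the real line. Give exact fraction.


Step 1: (z1-z3)(z2-z4) = 6 * 13 = 78
Step 2: (z1-z4)(z2-z3) = 2 * 17 = 34
Step 3: Cross-ratio = 78/34 = 39/17

39/17


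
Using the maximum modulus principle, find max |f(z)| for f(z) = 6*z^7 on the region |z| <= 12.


Step 1: On |z| = 12, |f(z)| = 6 * |z|^7 = 6 * 12^7
Step 2: By maximum modulus principle, maximum is on boundary.
Step 3: Maximum = 6 * 35831808 = 214990848

214990848


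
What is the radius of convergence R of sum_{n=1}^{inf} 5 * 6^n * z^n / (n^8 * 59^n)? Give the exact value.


Step 1: General term a_n = 5 * 6^n / (n^8 * 59^n)
Step 2: By the root test, |a_n|^(1/n) = 5^(1/n) * 6 / (n^(8/n) * 59) -> 6/59 as n -> infinity (since 5^(1/n) -> 1 and n^(8/n) -> 1)
Step 3: R = 1/lim|a_n|^(1/n) = 59/6

59/6


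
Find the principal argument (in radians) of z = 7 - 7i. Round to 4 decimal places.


Step 1: z = 7 - 7i
Step 2: arg(z) = atan2(-7, 7)
Step 3: arg(z) = -0.7854

-0.7854


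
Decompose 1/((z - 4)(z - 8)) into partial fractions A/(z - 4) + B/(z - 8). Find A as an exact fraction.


Step 1: Multiply both sides by (z - 4) and set z = 4
Step 2: A = 1 / (4 - 8)
Step 3: A = 1 / (-4)
Step 4: A = -1/4

-1/4


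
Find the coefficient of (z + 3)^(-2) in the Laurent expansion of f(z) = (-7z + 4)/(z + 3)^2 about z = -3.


Step 1: Write the numerator in powers of (z + 3): -7z + 4 = -7(z + 3) + (-7*(-3) + 4) = -7(z + 3) + 25
Step 2: Divide by (z + 3)^2: f(z) = 25(z + 3)^(-2) - 7(z + 3)^(-1)
Step 3: This finite sum is the Laurent series of f about z = -3.
Step 4: Coefficient of (z + 3)^(-2) = -7*(-3) + 4 = 25

25


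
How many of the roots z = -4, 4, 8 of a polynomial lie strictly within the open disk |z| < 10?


Step 1: Check each root:
  z = -4: |-4| = 4 < 10
  z = 4: |4| = 4 < 10
  z = 8: |8| = 8 < 10
Step 2: Count = 3

3


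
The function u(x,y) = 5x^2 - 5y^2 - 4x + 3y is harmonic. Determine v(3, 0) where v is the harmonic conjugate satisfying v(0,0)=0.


Step 1: v_x = -u_y = 10y - 3
Step 2: v_y = u_x = 10x - 4
Step 3: v = 10xy - 3x - 4y + C
Step 4: v(0,0) = 0 => C = 0
Step 5: v(3, 0) = -9

-9


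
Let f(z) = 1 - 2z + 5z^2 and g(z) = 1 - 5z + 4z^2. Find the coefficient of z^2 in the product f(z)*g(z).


Step 1: z^2 term in f*g comes from: (1)*(4z^2) + (-2z)*(-5z) + (5z^2)*(1)
Step 2: = 4 + 10 + 5
Step 3: = 19

19


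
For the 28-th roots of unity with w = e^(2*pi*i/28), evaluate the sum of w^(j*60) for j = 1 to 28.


Step 1: The sum sum_{j=1}^{n} w^(k*j) equals n if n | k, else 0.
Step 2: Here n = 28, k = 60
Step 3: Does n divide k? 28 | 60 -> False
Step 4: Sum = 0

0


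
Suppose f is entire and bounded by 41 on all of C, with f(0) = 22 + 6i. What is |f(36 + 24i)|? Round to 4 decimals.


Step 1: By Liouville's theorem, a bounded entire function is constant.
Step 2: f(z) = f(0) = 22 + 6i for all z.
Step 3: |f(w)| = |22 + 6i| = sqrt(484 + 36)
Step 4: = 22.8035

22.8035


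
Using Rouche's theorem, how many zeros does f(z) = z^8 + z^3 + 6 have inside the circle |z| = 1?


Step 1: On |z| = 1 the three terms have sizes |z^8| = 1^8 = 1, |z^3| = 1^3 = 1, |6| = 6
Step 2: The dominant term is g(z) = 6; let h(z) = z^8 + z^3 so f = g + h
Step 3: On |z| = 1: |g| = 6 and |h| <= 1 + 1 = 2
Step 4: Since 6 > 2, |h| < |g| on |z| = 1, so by Rouche f has the same number of zeros as g inside |z| < 1
Step 5: g(z) = 6 is a nonzero constant with no zeros inside |z| < 1. Answer = 0

0


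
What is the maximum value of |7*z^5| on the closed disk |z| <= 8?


Step 1: On |z| = 8, |f(z)| = 7 * |z|^5 = 7 * 8^5
Step 2: By maximum modulus principle, maximum is on boundary.
Step 3: Maximum = 7 * 32768 = 229376

229376


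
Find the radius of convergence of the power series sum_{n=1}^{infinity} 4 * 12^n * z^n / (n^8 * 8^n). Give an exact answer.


Step 1: General term a_n = 4 * 12^n / (n^8 * 8^n)
Step 2: By the root test, |a_n|^(1/n) = 4^(1/n) * 12 / (n^(8/n) * 8) -> 12/8 as n -> infinity (since 4^(1/n) -> 1 and n^(8/n) -> 1)
Step 3: R = 1/lim|a_n|^(1/n) = 8/12 = 2/3

2/3


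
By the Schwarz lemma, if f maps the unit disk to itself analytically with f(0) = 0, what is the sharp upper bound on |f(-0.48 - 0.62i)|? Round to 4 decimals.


Step 1: Schwarz lemma: if f: D -> D is analytic with f(0) = 0, then |f(z)| <= |z| for all z in D, and this is sharp (f(z) = z).
Step 2: |z0|^2 = (-0.48)^2 + (-0.62)^2 = 0.6148
Step 3: |z0| = sqrt(0.6148) = 0.784092
Step 4: Best bound = |z0| = 0.7841

0.7841


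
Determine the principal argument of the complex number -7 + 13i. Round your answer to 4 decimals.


Step 1: z = -7 + 13i
Step 2: arg(z) = atan2(13, -7)
Step 3: arg(z) = 2.0647

2.0647


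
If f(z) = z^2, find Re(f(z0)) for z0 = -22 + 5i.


Step 1: z0 = -22 + 5i
Step 2: z0^2 = (-22)^2 - 5^2 - 220i
Step 3: real part = 484 - 25 = 459

459


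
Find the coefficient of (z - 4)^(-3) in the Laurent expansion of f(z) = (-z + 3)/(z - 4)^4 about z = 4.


Step 1: Write the numerator in powers of (z - 4): -z + 3 = -(z - 4) + (-1*4 + 3) = -(z - 4) - 1
Step 2: Divide by (z - 4)^4: f(z) = -(z - 4)^(-4) - (z - 4)^(-3)
Step 3: This finite sum is the Laurent series of f about z = 4.
Step 4: Coefficient of (z - 4)^(-3) = coefficient of (z - 4) in the re-centred numerator = -1

-1


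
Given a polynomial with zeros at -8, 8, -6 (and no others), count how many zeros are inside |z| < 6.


Step 1: Check each root:
  z = -8: |-8| = 8 >= 6
  z = 8: |8| = 8 >= 6
  z = -6: |-6| = 6 >= 6
Step 2: Count = 0

0


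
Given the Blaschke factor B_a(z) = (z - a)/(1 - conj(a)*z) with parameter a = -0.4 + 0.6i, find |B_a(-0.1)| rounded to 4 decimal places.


Step 1: Numerator z0 - a = -0.1 - (-0.4 + 0.6i) = 0.3 - 0.6i
Step 2: Denominator 1 - conj(a)*z0 = 1 - (-0.4 - 0.6i)*(-0.1) = 0.96 - 0.06i
Step 3: |z0 - a|^2 = 0.3^2 + (-0.6)^2 = 0.45; |1 - conj(a)*z0|^2 = 0.96^2 + (-0.06)^2 = 0.9252
Step 4: |B_a(-0.1)| = sqrt(0.45 / 0.9252) = sqrt(0.486381)
Step 5: = 0.6974

0.6974


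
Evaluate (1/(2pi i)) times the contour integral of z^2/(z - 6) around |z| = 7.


Step 1: f(z) = z^2, a = 6 is inside |z| = 7
Step 2: By Cauchy integral formula: (1/(2pi*i)) * integral = f(a)
Step 3: f(6) = 6^2 = 36

36


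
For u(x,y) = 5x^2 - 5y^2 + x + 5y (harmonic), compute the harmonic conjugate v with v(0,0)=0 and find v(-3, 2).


Step 1: v_x = -u_y = 10y - 5
Step 2: v_y = u_x = 10x + 1
Step 3: v = 10xy - 5x + y + C
Step 4: v(0,0) = 0 => C = 0
Step 5: v(-3, 2) = -43

-43


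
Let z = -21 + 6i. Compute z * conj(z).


Step 1: conj(z) = -21 - 6i
Step 2: z * conj(z) = (-21)^2 + 6^2
Step 3: = 441 + 36 = 477

477


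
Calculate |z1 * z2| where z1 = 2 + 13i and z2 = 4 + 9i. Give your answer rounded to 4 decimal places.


Step 1: |z1| = sqrt(2^2 + 13^2) = sqrt(173)
Step 2: |z2| = sqrt(4^2 + 9^2) = sqrt(97)
Step 3: |z1*z2| = |z1|*|z2| = sqrt(173) * sqrt(97) = sqrt(173 * 97) = sqrt(16781)
Step 4: = 129.5415

129.5415


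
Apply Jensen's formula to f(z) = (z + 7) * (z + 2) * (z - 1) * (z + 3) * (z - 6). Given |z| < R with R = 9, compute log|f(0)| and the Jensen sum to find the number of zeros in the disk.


Jensen's formula: (1/2pi)*integral log|f(Re^it)|dt = log|f(0)| + sum_{|a_k|<R} log(R/|a_k|)
Step 1: f(0) = 7 * 2 * (-1) * 3 * (-6) = 252
Step 2: log|f(0)| = log|-7| + log|-2| + log|1| + log|-3| + log|6| = 5.5294
Step 3: Zeros inside |z| < 9: -7, -2, 1, -3, 6
Step 4: Jensen sum = log(9/7) + log(9/2) + log(9/1) + log(9/3) + log(9/6) = 5.4567
Step 5: n(R) = number of terms in the Jensen sum = count of zeros inside |z| < 9 = 5

5


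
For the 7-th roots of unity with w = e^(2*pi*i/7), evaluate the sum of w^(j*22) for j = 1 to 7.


Step 1: The sum sum_{j=1}^{n} w^(k*j) equals n if n | k, else 0.
Step 2: Here n = 7, k = 22
Step 3: Does n divide k? 7 | 22 -> False
Step 4: Sum = 0

0


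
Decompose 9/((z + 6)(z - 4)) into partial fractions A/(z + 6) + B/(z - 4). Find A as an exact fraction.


Step 1: Multiply both sides by (z + 6) and set z = -6
Step 2: A = 9 / (-6 - 4)
Step 3: A = 9 / (-10)
Step 4: A = -9/10

-9/10


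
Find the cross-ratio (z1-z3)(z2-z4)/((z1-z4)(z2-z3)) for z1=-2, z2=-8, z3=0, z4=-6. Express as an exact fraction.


Step 1: (z1-z3)(z2-z4) = (-2) * (-2) = 4
Step 2: (z1-z4)(z2-z3) = 4 * (-8) = -32
Step 3: Cross-ratio = -4/32 = -1/8

-1/8


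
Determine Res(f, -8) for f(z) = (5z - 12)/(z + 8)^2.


Step 1: Pole of order 2 at z = -8
Step 2: Res = lim d/dz [(z + 8)^2 * f(z)] as z -> -8
Step 3: (z + 8)^2 * f(z) = 5z - 12
Step 4: d/dz[5z - 12] = 5

5


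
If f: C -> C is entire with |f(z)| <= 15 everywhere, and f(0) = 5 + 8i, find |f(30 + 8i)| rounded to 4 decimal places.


Step 1: By Liouville's theorem, a bounded entire function is constant.
Step 2: f(z) = f(0) = 5 + 8i for all z.
Step 3: |f(w)| = |5 + 8i| = sqrt(25 + 64)
Step 4: = 9.434

9.434


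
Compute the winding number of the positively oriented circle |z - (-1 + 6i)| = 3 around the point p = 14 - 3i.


Step 1: Center c = (-1, 6), radius = 3
Step 2: |p - c|^2 = 15^2 + (-9)^2 = 306
Step 3: r^2 = 9
Step 4: |p-c| > r so winding number = 0

0


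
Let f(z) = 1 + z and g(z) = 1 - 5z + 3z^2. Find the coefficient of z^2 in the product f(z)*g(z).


Step 1: z^2 term in f*g comes from: (1)*(3z^2) + (z)*(-5z) + (0)*(1)
Step 2: = 3 - 5 + 0
Step 3: = -2

-2


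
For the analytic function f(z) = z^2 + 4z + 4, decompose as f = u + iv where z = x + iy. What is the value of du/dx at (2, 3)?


Step 1: f(z) = (x+iy)^2 + 4(x+iy) + 4
Step 2: u = (x^2 - y^2) + 4x + 4
Step 3: u_x = 2x + 4
Step 4: At (2, 3): u_x = 4 + 4 = 8

8


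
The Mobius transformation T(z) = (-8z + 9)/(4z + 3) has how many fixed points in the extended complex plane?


Step 1: Fixed points satisfy T(z) = z
Step 2: 4z^2 + 11z - 9 = 0
Step 3: Discriminant = 11^2 - 4*4*(-9) = 265
Step 4: Number of fixed points = 2

2


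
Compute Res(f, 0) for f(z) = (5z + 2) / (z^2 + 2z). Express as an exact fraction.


Step 1: Q(z) = z^2 + 2z = (z)(z + 2)
Step 2: Q'(z) = 2z + 2
Step 3: Q'(0) = 2, P(0) = 2
Step 4: Res = P(0)/Q'(0) = 2/2 = 1

1


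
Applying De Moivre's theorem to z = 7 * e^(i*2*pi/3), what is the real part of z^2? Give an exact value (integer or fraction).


Step 1: By De Moivre's theorem, z^2 = 7^2 * e^(i*2*2*pi/3) = 49 * (cos(4*pi/3) + i*sin(4*pi/3))
Step 2: |z|^2 = 7^2 = 49
Step 3: The angle 4*pi/3 already lies in [0, 2*pi)
Step 4: cos(4*pi/3) = -1/2
Step 5: Re(z^2) = 49 * (-1/2) = -49/2

-49/2


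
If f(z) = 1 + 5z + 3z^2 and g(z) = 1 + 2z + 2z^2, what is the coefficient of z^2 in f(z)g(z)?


Step 1: z^2 term in f*g comes from: (1)*(2z^2) + (5z)*(2z) + (3z^2)*(1)
Step 2: = 2 + 10 + 3
Step 3: = 15

15


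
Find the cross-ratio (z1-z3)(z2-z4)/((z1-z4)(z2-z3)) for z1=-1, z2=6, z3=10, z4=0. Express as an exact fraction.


Step 1: (z1-z3)(z2-z4) = (-11) * 6 = -66
Step 2: (z1-z4)(z2-z3) = (-1) * (-4) = 4
Step 3: Cross-ratio = -66/4 = -33/2

-33/2


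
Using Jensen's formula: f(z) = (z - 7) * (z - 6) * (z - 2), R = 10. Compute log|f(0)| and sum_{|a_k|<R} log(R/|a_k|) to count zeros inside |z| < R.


Jensen's formula: (1/2pi)*integral log|f(Re^it)|dt = log|f(0)| + sum_{|a_k|<R} log(R/|a_k|)
Step 1: f(0) = (-7) * (-6) * (-2) = -84
Step 2: log|f(0)| = log|7| + log|6| + log|2| = 4.4308
Step 3: Zeros inside |z| < 10: 7, 6, 2
Step 4: Jensen sum = log(10/7) + log(10/6) + log(10/2) = 2.4769
Step 5: n(R) = number of terms in the Jensen sum = count of zeros inside |z| < 10 = 3

3


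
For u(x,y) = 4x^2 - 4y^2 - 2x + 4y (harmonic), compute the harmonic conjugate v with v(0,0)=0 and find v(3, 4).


Step 1: v_x = -u_y = 8y - 4
Step 2: v_y = u_x = 8x - 2
Step 3: v = 8xy - 4x - 2y + C
Step 4: v(0,0) = 0 => C = 0
Step 5: v(3, 4) = 76

76


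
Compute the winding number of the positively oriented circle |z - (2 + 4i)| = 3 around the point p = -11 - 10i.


Step 1: Center c = (2, 4), radius = 3
Step 2: |p - c|^2 = (-13)^2 + (-14)^2 = 365
Step 3: r^2 = 9
Step 4: |p-c| > r so winding number = 0

0


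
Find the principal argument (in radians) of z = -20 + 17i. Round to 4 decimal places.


Step 1: z = -20 + 17i
Step 2: arg(z) = atan2(17, -20)
Step 3: arg(z) = 2.4371

2.4371


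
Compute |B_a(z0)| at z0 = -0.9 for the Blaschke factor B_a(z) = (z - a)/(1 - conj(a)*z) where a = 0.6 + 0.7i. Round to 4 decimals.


Step 1: Numerator z0 - a = -0.9 - (0.6 + 0.7i) = -1.5 - 0.7i
Step 2: Denominator 1 - conj(a)*z0 = 1 - (0.6 - 0.7i)*(-0.9) = 1.54 - 0.63i
Step 3: |z0 - a|^2 = (-1.5)^2 + (-0.7)^2 = 2.74; |1 - conj(a)*z0|^2 = 1.54^2 + (-0.63)^2 = 2.7685
Step 4: |B_a(-0.9)| = sqrt(2.74 / 2.7685) = sqrt(0.989706)
Step 5: = 0.9948

0.9948


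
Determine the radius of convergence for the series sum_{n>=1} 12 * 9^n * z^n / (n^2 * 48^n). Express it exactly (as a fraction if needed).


Step 1: General term a_n = 12 * 9^n / (n^2 * 48^n)
Step 2: By the root test, |a_n|^(1/n) = 12^(1/n) * 9 / (n^(2/n) * 48) -> 9/48 as n -> infinity (since 12^(1/n) -> 1 and n^(2/n) -> 1)
Step 3: R = 1/lim|a_n|^(1/n) = 48/9 = 16/3

16/3


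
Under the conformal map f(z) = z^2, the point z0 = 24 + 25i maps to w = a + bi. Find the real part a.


Step 1: z0 = 24 + 25i
Step 2: z0^2 = 24^2 - 25^2 + 1200i
Step 3: real part = 576 - 625 = -49

-49


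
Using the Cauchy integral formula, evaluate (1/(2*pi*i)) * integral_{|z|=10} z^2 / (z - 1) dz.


Step 1: f(z) = z^2, a = 1 is inside |z| = 10
Step 2: By Cauchy integral formula: (1/(2pi*i)) * integral = f(a)
Step 3: f(1) = 1^2 = 1

1


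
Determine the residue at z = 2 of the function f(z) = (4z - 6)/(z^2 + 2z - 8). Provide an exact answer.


Step 1: Q(z) = z^2 + 2z - 8 = (z - 2)(z + 4)
Step 2: Q'(z) = 2z + 2
Step 3: Q'(2) = 6, P(2) = 2
Step 4: Res = P(2)/Q'(2) = 2/6 = 1/3

1/3


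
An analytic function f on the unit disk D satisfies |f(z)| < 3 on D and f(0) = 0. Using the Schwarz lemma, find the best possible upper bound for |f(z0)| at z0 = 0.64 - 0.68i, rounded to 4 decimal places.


Step 1: g = f/3 maps D -> D with g(0) = 0, so by the Schwarz lemma |g(z)| <= |z|, i.e. |f(z)| <= 3|z|; this is sharp (f(z) = 3z).
Step 2: |z0|^2 = 0.64^2 + (-0.68)^2 = 0.872
Step 3: |z0| = sqrt(0.872) = 0.933809
Step 4: Best bound = 3 * |z0| = 3 * 0.933809 = 2.8014

2.8014


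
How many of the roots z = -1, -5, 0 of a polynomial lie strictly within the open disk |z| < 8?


Step 1: Check each root:
  z = -1: |-1| = 1 < 8
  z = -5: |-5| = 5 < 8
  z = 0: |0| = 0 < 8
Step 2: Count = 3

3


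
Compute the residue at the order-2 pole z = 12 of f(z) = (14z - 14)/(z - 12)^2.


Step 1: Pole of order 2 at z = 12
Step 2: Res = lim d/dz [(z - 12)^2 * f(z)] as z -> 12
Step 3: (z - 12)^2 * f(z) = 14z - 14
Step 4: d/dz[14z - 14] = 14

14


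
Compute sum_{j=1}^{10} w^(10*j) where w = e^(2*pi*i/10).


Step 1: The sum sum_{j=1}^{n} w^(k*j) equals n if n | k, else 0.
Step 2: Here n = 10, k = 10
Step 3: Does n divide k? 10 | 10 -> True
Step 4: Sum = 10

10


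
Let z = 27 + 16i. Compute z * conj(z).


Step 1: conj(z) = 27 - 16i
Step 2: z * conj(z) = 27^2 + 16^2
Step 3: = 729 + 256 = 985

985


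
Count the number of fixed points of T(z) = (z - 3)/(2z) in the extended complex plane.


Step 1: Fixed points satisfy T(z) = z
Step 2: 2z^2 - z + 3 = 0
Step 3: Discriminant = (-1)^2 - 4*2*3 = -23
Step 4: Number of fixed points = 2

2


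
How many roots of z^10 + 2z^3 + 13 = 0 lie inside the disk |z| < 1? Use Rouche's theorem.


Step 1: On |z| = 1 the three terms have sizes |z^10| = 1^10 = 1, |2z^3| = 2*1^3 = 2, |13| = 13
Step 2: The dominant term is g(z) = 13; let h(z) = z^10 + 2z^3 so f = g + h
Step 3: On |z| = 1: |g| = 13 and |h| <= 1 + 2 = 3
Step 4: Since 13 > 3, |h| < |g| on |z| = 1, so by Rouche f has the same number of zeros as g inside |z| < 1
Step 5: g(z) = 13 is a nonzero constant with no zeros inside |z| < 1. Answer = 0

0


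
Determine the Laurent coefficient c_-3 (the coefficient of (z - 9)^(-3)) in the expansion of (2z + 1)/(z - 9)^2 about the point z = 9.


Step 1: Write the numerator in powers of (z - 9): 2z + 1 = 2(z - 9) + (2*9 + 1) = 2(z - 9) + 19
Step 2: Divide by (z - 9)^2: f(z) = 19(z - 9)^(-2) + 2(z - 9)^(-1)
Step 3: This finite sum is the Laurent series of f about z = 9.
Step 4: Only the powers -2 and -1 appear, so the coefficient of (z - 9)^(-3) = 0

0


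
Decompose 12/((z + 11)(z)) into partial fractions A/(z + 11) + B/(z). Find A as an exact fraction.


Step 1: Multiply both sides by (z + 11) and set z = -11
Step 2: A = 12 / (-11 - 0)
Step 3: A = 12 / (-11)
Step 4: A = -12/11

-12/11
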